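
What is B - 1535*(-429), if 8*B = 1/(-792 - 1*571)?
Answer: 7180447559/10904 ≈ 6.5852e+5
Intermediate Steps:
B = -1/10904 (B = 1/(8*(-792 - 1*571)) = 1/(8*(-792 - 571)) = (1/8)/(-1363) = (1/8)*(-1/1363) = -1/10904 ≈ -9.1709e-5)
B - 1535*(-429) = -1/10904 - 1535*(-429) = -1/10904 + 658515 = 7180447559/10904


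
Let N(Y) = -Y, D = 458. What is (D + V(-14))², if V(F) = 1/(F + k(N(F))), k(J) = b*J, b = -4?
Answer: 1027779481/4900 ≈ 2.0975e+5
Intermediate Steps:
k(J) = -4*J
V(F) = 1/(5*F) (V(F) = 1/(F - (-4)*F) = 1/(F + 4*F) = 1/(5*F))
(D + V(-14))² = (458 + (⅕)/(-14))² = (458 + (⅕)*(-1/14))² = (458 - 1/70)² = (32059/70)² = 1027779481/4900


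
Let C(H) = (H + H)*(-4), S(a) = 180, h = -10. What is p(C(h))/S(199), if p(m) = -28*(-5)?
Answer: 7/9 ≈ 0.77778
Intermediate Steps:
C(H) = -8*H (C(H) = (2*H)*(-4) = -8*H)
p(m) = 140
p(C(h))/S(199) = 140/180 = 140*(1/180) = 7/9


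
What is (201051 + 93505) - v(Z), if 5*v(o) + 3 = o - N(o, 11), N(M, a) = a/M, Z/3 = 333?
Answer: 1470312227/4995 ≈ 2.9436e+5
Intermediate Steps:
Z = 999 (Z = 3*333 = 999)
v(o) = -⅗ - 11/(5*o) + o/5 (v(o) = -⅗ + (o - 11/o)/5 = -⅗ + (-11/(5*o) + o/5) = -⅗ - 11/(5*o) + o/5)
(201051 + 93505) - v(Z) = (201051 + 93505) - (-11 + 999*(-3 + 999))/(5*999) = 294556 - (-11 + 999*996)/(5*999) = 294556 - (-11 + 995004)/(5*999) = 294556 - 994993/(5*999) = 294556 - 1*994993/4995 = 294556 - 994993/4995 = 1470312227/4995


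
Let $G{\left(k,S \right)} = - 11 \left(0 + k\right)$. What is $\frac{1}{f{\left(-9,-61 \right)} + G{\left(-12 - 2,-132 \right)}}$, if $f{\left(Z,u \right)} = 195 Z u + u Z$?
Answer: $\frac{1}{107758} \approx 9.28 \cdot 10^{-6}$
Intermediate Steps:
$f{\left(Z,u \right)} = 196 Z u$ ($f{\left(Z,u \right)} = 195 Z u + Z u = 196 Z u$)
$G{\left(k,S \right)} = - 11 k$
$\frac{1}{f{\left(-9,-61 \right)} + G{\left(-12 - 2,-132 \right)}} = \frac{1}{196 \left(-9\right) \left(-61\right) - 11 \left(-12 - 2\right)} = \frac{1}{107604 - 11 \left(-12 - 2\right)} = \frac{1}{107604 - -154} = \frac{1}{107604 + 154} = \frac{1}{107758}$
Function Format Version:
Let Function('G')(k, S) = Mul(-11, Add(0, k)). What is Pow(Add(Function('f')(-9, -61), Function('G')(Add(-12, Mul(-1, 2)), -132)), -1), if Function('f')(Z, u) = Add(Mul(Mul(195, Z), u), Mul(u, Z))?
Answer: Rational(1, 107758) ≈ 9.2800e-6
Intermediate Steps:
Function('f')(Z, u) = Mul(196, Z, u) (Function('f')(Z, u) = Add(Mul(195, Z, u), Mul(Z, u)) = Mul(196, Z, u))
Function('G')(k, S) = Mul(-11, k)
Pow(Add(Function('f')(-9, -61), Function('G')(Add(-12, Mul(-1, 2)), -132)), -1) = Pow(Add(Mul(196, -9, -61), Mul(-11, Add(-12, Mul(-1, 2)))), -1) = Pow(Add(107604, Mul(-11, Add(-12, -2))), -1) = Pow(Add(107604, Mul(-11, -14)), -1) = Pow(Add(107604, 154), -1) = Pow(107758, -1) = Rational(1, 107758)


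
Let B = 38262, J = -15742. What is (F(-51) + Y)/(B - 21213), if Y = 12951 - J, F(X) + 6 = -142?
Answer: 9515/5683 ≈ 1.6743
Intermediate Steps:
F(X) = -148 (F(X) = -6 - 142 = -148)
Y = 28693 (Y = 12951 - 1*(-15742) = 12951 + 15742 = 28693)
(F(-51) + Y)/(B - 21213) = (-148 + 28693)/(38262 - 21213) = 28545/17049 = 28545*(1/17049) = 9515/5683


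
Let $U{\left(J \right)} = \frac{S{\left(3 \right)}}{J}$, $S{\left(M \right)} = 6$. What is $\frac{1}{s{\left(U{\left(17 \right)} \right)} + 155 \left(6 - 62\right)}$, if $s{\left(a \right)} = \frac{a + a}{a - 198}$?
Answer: $- \frac{280}{2430401} \approx -0.00011521$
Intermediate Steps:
$U{\left(J \right)} = \frac{6}{J}$
$s{\left(a \right)} = \frac{2 a}{-198 + a}$
$\frac{1}{s{\left(U{\left(17 \right)} \right)} + 155 \left(6 - 62\right)} = \frac{1}{\frac{2 \cdot \frac{6}{17}}{-198 + \frac{6}{17}} + 155 \left(6 - 62\right)} = \frac{1}{\frac{2 \cdot 6 \cdot \frac{1}{17}}{-198 + 6 \cdot \frac{1}{17}} + 155 \left(-56\right)} = \frac{1}{2 \cdot \frac{6}{17} \frac{1}{-198 + \frac{6}{17}} - 8680} = \frac{1}{2 \cdot \frac{6}{17} \frac{1}{- \frac{3360}{17}} - 8680} = \frac{1}{2 \cdot \frac{6}{17} \left(- \frac{17}{3360}\right) - 8680} = \frac{1}{- \frac{1}{280} - 8680} = \frac{1}{- \frac{2430401}{280}} = - \frac{280}{2430401}$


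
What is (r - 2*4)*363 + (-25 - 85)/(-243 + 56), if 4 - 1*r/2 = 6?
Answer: -74042/17 ≈ -4355.4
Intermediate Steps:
r = -4 (r = 8 - 2*6 = 8 - 12 = -4)
(r - 2*4)*363 + (-25 - 85)/(-243 + 56) = (-4 - 2*4)*363 + (-25 - 85)/(-243 + 56) = (-4 - 8)*363 - 110/(-187) = -12*363 - 110*(-1/187) = -4356 + 10/17 = -74042/17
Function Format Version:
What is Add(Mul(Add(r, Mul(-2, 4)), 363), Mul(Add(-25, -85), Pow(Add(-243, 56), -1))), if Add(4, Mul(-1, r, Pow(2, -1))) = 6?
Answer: Rational(-74042, 17) ≈ -4355.4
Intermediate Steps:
r = -4 (r = Add(8, Mul(-2, 6)) = Add(8, -12) = -4)
Add(Mul(Add(r, Mul(-2, 4)), 363), Mul(Add(-25, -85), Pow(Add(-243, 56), -1))) = Add(Mul(Add(-4, Mul(-2, 4)), 363), Mul(Add(-25, -85), Pow(Add(-243, 56), -1))) = Add(Mul(Add(-4, -8), 363), Mul(-110, Pow(-187, -1))) = Add(Mul(-12, 363), Mul(-110, Rational(-1, 187))) = Add(-4356, Rational(10, 17)) = Rational(-74042, 17)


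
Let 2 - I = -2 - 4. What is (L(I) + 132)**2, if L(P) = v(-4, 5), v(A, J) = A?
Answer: 16384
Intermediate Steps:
I = 8 (I = 2 - (-2 - 4) = 2 - 1*(-6) = 2 + 6 = 8)
L(P) = -4
(L(I) + 132)**2 = (-4 + 132)**2 = 128**2 = 16384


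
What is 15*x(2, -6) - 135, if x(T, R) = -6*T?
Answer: -315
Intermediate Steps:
15*x(2, -6) - 135 = 15*(-6*2) - 135 = 15*(-12) - 135 = -180 - 135 = -315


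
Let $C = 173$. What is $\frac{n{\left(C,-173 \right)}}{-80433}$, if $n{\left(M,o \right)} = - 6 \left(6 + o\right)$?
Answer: $- \frac{334}{26811} \approx -0.012458$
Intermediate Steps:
$n{\left(M,o \right)} = -36 - 6 o$
$\frac{n{\left(C,-173 \right)}}{-80433} = \frac{-36 - -1038}{-80433} = \left(-36 + 1038\right) \left(- \frac{1}{80433}\right) = 1002 \left(- \frac{1}{80433}\right) = - \frac{334}{26811}$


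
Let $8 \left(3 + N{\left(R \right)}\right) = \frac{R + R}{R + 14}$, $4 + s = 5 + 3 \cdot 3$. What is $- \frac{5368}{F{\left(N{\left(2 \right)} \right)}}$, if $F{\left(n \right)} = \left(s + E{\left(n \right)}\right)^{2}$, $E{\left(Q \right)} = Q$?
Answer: $- \frac{5496832}{50625} \approx -108.58$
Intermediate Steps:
$s = 10$ ($s = -4 + \left(5 + 3 \cdot 3\right) = -4 + \left(5 + 9\right) = -4 + 14 = 10$)
$N{\left(R \right)} = -3 + \frac{R}{4 \left(14 + R\right)}$ ($N{\left(R \right)} = -3 + \frac{\left(R + R\right) \frac{1}{R + 14}}{8} = -3 + \frac{2 R \frac{1}{14 + R}}{8} = -3 + \frac{R}{4 \left(14 + R\right)}$)
$F{\left(n \right)} = \left(10 + n\right)^{2}$
$- \frac{5368}{F{\left(N{\left(2 \right)} \right)}} = - \frac{5368}{\left(10 + \frac{-168 - 22}{4 \left(14 + 2\right)}\right)^{2}} = - \frac{5368}{\left(10 + \frac{-168 - 22}{4 \cdot 16}\right)^{2}} = - \frac{5368}{\left(10 + \frac{1}{4} \cdot \frac{1}{16} \left(-190\right)\right)^{2}} = - \frac{5368}{\left(10 - \frac{95}{32}\right)^{2}} = - \frac{5368}{\left(\frac{225}{32}\right)^{2}} = - \frac{5368}{\frac{50625}{1024}} = \left(-5368\right) \frac{1024}{50625} = - \frac{5496832}{50625}$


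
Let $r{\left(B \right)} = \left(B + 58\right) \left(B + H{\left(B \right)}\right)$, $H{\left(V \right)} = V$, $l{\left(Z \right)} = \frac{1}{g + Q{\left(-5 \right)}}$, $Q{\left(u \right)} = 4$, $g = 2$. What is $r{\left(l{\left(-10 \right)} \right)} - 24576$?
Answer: $- \frac{442019}{18} \approx -24557.0$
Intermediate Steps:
$l{\left(Z \right)} = \frac{1}{6}$ ($l{\left(Z \right)} = \frac{1}{2 + 4} = \frac{1}{6}$)
$r{\left(B \right)} = 2 B \left(58 + B\right)$ ($r{\left(B \right)} = \left(B + 58\right) \left(B + B\right) = \left(58 + B\right) 2 B = 2 B \left(58 + B\right)$)
$r{\left(l{\left(-10 \right)} \right)} - 24576 = 2 \cdot \frac{1}{6} \left(58 + \frac{1}{6}\right) - 24576 = 2 \cdot \frac{1}{6} \cdot \frac{349}{6} - 24576 = \frac{349}{18} - 24576 = - \frac{442019}{18}$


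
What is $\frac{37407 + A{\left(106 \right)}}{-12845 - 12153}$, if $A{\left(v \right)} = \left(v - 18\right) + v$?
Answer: $- \frac{37601}{24998} \approx -1.5042$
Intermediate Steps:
$A{\left(v \right)} = -18 + 2 v$ ($A{\left(v \right)} = \left(-18 + v\right) + v = -18 + 2 v$)
$\frac{37407 + A{\left(106 \right)}}{-12845 - 12153} = \frac{37407 + \left(-18 + 2 \cdot 106\right)}{-12845 - 12153} = \frac{37407 + \left(-18 + 212\right)}{-24998} = \left(37407 + 194\right) \left(- \frac{1}{24998}\right) = 37601 \left(- \frac{1}{24998}\right) = - \frac{37601}{24998}$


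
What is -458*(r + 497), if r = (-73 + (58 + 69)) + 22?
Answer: -262434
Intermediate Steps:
r = 76 (r = (-73 + 127) + 22 = 54 + 22 = 76)
-458*(r + 497) = -458*(76 + 497) = -458*573 = -262434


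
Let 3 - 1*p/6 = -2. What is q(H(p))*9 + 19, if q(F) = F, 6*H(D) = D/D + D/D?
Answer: 22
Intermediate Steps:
p = 30 (p = 18 - 6*(-2) = 18 + 12 = 30)
H(D) = ⅓ (H(D) = (D/D + D/D)/6 = (1 + 1)/6 = (⅙)*2 = ⅓)
q(H(p))*9 + 19 = (⅓)*9 + 19 = 3 + 19 = 22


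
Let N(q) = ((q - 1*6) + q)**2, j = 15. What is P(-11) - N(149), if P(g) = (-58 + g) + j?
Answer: -85318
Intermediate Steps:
P(g) = -43 + g (P(g) = (-58 + g) + 15 = -43 + g)
N(q) = (-6 + 2*q)**2 (N(q) = ((q - 6) + q)**2 = ((-6 + q) + q)**2 = (-6 + 2*q)**2)
P(-11) - N(149) = (-43 - 11) - 4*(-3 + 149)**2 = -54 - 4*146**2 = -54 - 4*21316 = -54 - 1*85264 = -54 - 85264 = -85318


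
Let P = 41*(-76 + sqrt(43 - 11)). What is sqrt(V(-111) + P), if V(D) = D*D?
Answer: sqrt(9205 + 164*sqrt(2)) ≈ 97.144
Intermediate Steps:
V(D) = D**2
P = -3116 + 164*sqrt(2) (P = 41*(-76 + sqrt(32)) = 41*(-76 + 4*sqrt(2)) = -3116 + 164*sqrt(2) ≈ -2884.1)
sqrt(V(-111) + P) = sqrt((-111)**2 + (-3116 + 164*sqrt(2))) = sqrt(12321 + (-3116 + 164*sqrt(2))) = sqrt(9205 + 164*sqrt(2))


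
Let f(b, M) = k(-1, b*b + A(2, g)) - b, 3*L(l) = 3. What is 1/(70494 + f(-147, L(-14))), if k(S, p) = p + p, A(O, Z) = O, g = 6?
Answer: 1/113863 ≈ 8.7825e-6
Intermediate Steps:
L(l) = 1 (L(l) = (⅓)*3 = 1)
k(S, p) = 2*p
f(b, M) = 4 - b + 2*b² (f(b, M) = 2*(b*b + 2) - b = 2*(b² + 2) - b = 2*(2 + b²) - b = (4 + 2*b²) - b = 4 - b + 2*b²)
1/(70494 + f(-147, L(-14))) = 1/(70494 + (4 - 1*(-147) + 2*(-147)²)) = 1/(70494 + (4 + 147 + 2*21609)) = 1/(70494 + (4 + 147 + 43218)) = 1/(70494 + 43369) = 1/113863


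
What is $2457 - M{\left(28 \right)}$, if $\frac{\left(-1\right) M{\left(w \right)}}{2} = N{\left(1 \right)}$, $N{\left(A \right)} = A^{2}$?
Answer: $2459$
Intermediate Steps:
$M{\left(w \right)} = -2$ ($M{\left(w \right)} = - 2 \cdot 1^{2} = \left(-2\right) 1 = -2$)
$2457 - M{\left(28 \right)} = 2457 - -2 = 2457 + 2 = 2459$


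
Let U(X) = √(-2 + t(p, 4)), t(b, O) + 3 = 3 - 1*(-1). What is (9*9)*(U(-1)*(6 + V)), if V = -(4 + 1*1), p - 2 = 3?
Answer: 81*I ≈ 81.0*I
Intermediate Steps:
p = 5 (p = 2 + 3 = 5)
t(b, O) = 1 (t(b, O) = -3 + (3 - 1*(-1)) = -3 + (3 + 1) = -3 + 4 = 1)
V = -5 (V = -(4 + 1) = -1*5 = -5)
U(X) = I (U(X) = √(-2 + 1) = √(-1) = I)
(9*9)*(U(-1)*(6 + V)) = (9*9)*(I*(6 - 5)) = 81*(I*1) = 81*I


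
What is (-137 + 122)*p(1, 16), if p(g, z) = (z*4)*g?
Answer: -960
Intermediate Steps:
p(g, z) = 4*g*z (p(g, z) = (4*z)*g = 4*g*z)
(-137 + 122)*p(1, 16) = (-137 + 122)*(4*1*16) = -15*64 = -960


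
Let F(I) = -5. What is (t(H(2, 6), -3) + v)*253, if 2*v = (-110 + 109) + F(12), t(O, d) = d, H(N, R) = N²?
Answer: -1518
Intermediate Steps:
v = -3 (v = ((-110 + 109) - 5)/2 = (-1 - 5)/2 = (½)*(-6) = -3)
(t(H(2, 6), -3) + v)*253 = (-3 - 3)*253 = -6*253 = -1518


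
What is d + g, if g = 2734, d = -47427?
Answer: -44693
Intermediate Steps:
d + g = -47427 + 2734 = -44693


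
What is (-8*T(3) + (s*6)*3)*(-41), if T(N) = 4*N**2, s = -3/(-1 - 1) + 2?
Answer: 9225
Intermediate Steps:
s = 7/2 (s = -3/(-2) + 2 = -1/2*(-3) + 2 = 3/2 + 2 = 7/2 ≈ 3.5000)
(-8*T(3) + (s*6)*3)*(-41) = (-32*3**2 + ((7/2)*6)*3)*(-41) = (-32*9 + 21*3)*(-41) = (-8*36 + 63)*(-41) = (-288 + 63)*(-41) = -225*(-41) = 9225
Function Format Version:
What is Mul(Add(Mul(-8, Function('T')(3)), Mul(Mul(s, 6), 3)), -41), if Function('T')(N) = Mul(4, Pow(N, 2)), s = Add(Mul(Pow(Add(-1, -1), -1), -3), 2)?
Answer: 9225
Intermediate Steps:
s = Rational(7, 2) (s = Add(Mul(Pow(-2, -1), -3), 2) = Add(Mul(Rational(-1, 2), -3), 2) = Add(Rational(3, 2), 2) = Rational(7, 2) ≈ 3.5000)
Mul(Add(Mul(-8, Function('T')(3)), Mul(Mul(s, 6), 3)), -41) = Mul(Add(Mul(-8, Mul(4, Pow(3, 2))), Mul(Mul(Rational(7, 2), 6), 3)), -41) = Mul(Add(Mul(-8, Mul(4, 9)), Mul(21, 3)), -41) = Mul(Add(Mul(-8, 36), 63), -41) = Mul(Add(-288, 63), -41) = Mul(-225, -41) = 9225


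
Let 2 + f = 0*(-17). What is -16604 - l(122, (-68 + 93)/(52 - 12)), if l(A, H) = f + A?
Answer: -16724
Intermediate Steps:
f = -2 (f = -2 + 0*(-17) = -2 + 0 = -2)
l(A, H) = -2 + A
-16604 - l(122, (-68 + 93)/(52 - 12)) = -16604 - (-2 + 122) = -16604 - 1*120 = -16604 - 120 = -16724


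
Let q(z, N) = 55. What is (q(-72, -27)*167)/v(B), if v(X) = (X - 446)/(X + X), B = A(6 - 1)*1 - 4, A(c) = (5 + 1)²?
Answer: -293920/207 ≈ -1419.9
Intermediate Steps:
A(c) = 36 (A(c) = 6² = 36)
B = 32 (B = 36*1 - 4 = 36 - 4 = 32)
v(X) = (-446 + X)/(2*X) (v(X) = (-446 + X)/((2*X)) = (-446 + X)*(1/(2*X)) = (-446 + X)/(2*X))
(q(-72, -27)*167)/v(B) = (55*167)/(((½)*(-446 + 32)/32)) = 9185/(((½)*(1/32)*(-414))) = 9185/(-207/32) = 9185*(-32/207) = -293920/207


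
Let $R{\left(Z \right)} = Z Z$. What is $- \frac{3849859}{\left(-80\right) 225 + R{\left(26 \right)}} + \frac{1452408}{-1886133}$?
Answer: $\frac{2412061529685}{10891789364} \approx 221.46$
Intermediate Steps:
$R{\left(Z \right)} = Z^{2}$
$- \frac{3849859}{\left(-80\right) 225 + R{\left(26 \right)}} + \frac{1452408}{-1886133} = - \frac{3849859}{\left(-80\right) 225 + 26^{2}} + \frac{1452408}{-1886133} = - \frac{3849859}{-18000 + 676} + 1452408 \left(- \frac{1}{1886133}\right) = - \frac{3849859}{-17324} - \frac{484136}{628711} = \left(-3849859\right) \left(- \frac{1}{17324}\right) - \frac{484136}{628711} = \frac{3849859}{17324} - \frac{484136}{628711} = \frac{2412061529685}{10891789364}$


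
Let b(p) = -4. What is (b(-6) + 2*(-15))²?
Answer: 1156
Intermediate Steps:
(b(-6) + 2*(-15))² = (-4 + 2*(-15))² = (-4 - 30)² = (-34)² = 1156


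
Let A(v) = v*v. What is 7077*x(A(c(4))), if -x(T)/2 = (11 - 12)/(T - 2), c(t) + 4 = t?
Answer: -7077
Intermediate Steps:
c(t) = -4 + t
A(v) = v²
x(T) = 2/(-2 + T) (x(T) = -2*(11 - 12)/(T - 2) = -(-2)/(-2 + T) = 2/(-2 + T))
7077*x(A(c(4))) = 7077*(2/(-2 + (-4 + 4)²)) = 7077*(2/(-2 + 0²)) = 7077*(2/(-2 + 0)) = 7077*(2/(-2)) = 7077*(2*(-½)) = 7077*(-1) = -7077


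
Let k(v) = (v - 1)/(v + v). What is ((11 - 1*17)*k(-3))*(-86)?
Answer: 344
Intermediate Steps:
k(v) = (-1 + v)/(2*v) (k(v) = (-1 + v)/((2*v)) = (-1 + v)*(1/(2*v)) = (-1 + v)/(2*v))
((11 - 1*17)*k(-3))*(-86) = ((11 - 1*17)*((½)*(-1 - 3)/(-3)))*(-86) = ((11 - 17)*((½)*(-⅓)*(-4)))*(-86) = -6*⅔*(-86) = -4*(-86) = 344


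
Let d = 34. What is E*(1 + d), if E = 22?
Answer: 770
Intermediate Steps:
E*(1 + d) = 22*(1 + 34) = 22*35 = 770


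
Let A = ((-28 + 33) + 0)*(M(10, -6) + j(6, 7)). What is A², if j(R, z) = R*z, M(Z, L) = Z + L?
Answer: 52900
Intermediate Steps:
M(Z, L) = L + Z
A = 230 (A = ((-28 + 33) + 0)*((-6 + 10) + 6*7) = (5 + 0)*(4 + 42) = 5*46 = 230)
A² = 230² = 52900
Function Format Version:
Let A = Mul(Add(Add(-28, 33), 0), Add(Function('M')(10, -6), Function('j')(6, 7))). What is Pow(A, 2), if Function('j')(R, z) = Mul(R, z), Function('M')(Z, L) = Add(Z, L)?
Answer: 52900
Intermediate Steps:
Function('M')(Z, L) = Add(L, Z)
A = 230 (A = Mul(Add(Add(-28, 33), 0), Add(Add(-6, 10), Mul(6, 7))) = Mul(Add(5, 0), Add(4, 42)) = Mul(5, 46) = 230)
Pow(A, 2) = Pow(230, 2) = 52900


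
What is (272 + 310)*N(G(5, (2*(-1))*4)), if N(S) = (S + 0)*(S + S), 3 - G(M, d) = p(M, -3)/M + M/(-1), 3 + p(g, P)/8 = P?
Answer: 9014016/25 ≈ 3.6056e+5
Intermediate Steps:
p(g, P) = -24 + 8*P
G(M, d) = 3 + M + 48/M (G(M, d) = 3 - ((-24 + 8*(-3))/M + M/(-1)) = 3 - ((-24 - 24)/M + M*(-1)) = 3 - (-48/M - M) = 3 - (-M - 48/M) = 3 + (M + 48/M) = 3 + M + 48/M)
N(S) = 2*S² (N(S) = S*(2*S) = 2*S²)
(272 + 310)*N(G(5, (2*(-1))*4)) = (272 + 310)*(2*(3 + 5 + 48/5)²) = 582*(2*(3 + 5 + 48*(⅕))²) = 582*(2*(3 + 5 + 48/5)²) = 582*(2*(88/5)²) = 582*(2*(7744/25)) = 582*(15488/25) = 9014016/25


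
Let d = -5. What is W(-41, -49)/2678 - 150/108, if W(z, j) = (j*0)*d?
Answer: -25/18 ≈ -1.3889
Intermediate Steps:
W(z, j) = 0 (W(z, j) = (j*0)*(-5) = 0*(-5) = 0)
W(-41, -49)/2678 - 150/108 = 0/2678 - 150/108 = 0*(1/2678) - 150*1/108 = 0 - 25/18 = -25/18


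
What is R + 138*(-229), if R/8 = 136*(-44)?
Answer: -79474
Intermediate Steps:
R = -47872 (R = 8*(136*(-44)) = 8*(-5984) = -47872)
R + 138*(-229) = -47872 + 138*(-229) = -47872 - 31602 = -79474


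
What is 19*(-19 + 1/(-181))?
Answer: -65360/181 ≈ -361.10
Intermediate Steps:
19*(-19 + 1/(-181)) = 19*(-19 - 1/181) = 19*(-3440/181) = -65360/181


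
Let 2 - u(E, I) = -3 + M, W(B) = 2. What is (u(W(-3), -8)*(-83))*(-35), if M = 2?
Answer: 8715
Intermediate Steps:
u(E, I) = 3 (u(E, I) = 2 - (-3 + 2) = 2 - 1*(-1) = 2 + 1 = 3)
(u(W(-3), -8)*(-83))*(-35) = (3*(-83))*(-35) = -249*(-35) = 8715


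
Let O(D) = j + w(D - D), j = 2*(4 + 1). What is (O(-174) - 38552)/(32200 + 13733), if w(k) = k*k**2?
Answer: -38542/45933 ≈ -0.83909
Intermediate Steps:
w(k) = k**3
j = 10 (j = 2*5 = 10)
O(D) = 10 (O(D) = 10 + (D - D)**3 = 10 + 0**3 = 10 + 0 = 10)
(O(-174) - 38552)/(32200 + 13733) = (10 - 38552)/(32200 + 13733) = -38542/45933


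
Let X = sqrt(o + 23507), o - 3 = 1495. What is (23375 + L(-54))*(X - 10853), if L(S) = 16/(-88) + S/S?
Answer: -2790675302/11 + 257134*sqrt(25005)/11 ≈ -2.5000e+8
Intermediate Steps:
o = 1498 (o = 3 + 1495 = 1498)
L(S) = 9/11 (L(S) = 16*(-1/88) + 1 = -2/11 + 1 = 9/11)
X = sqrt(25005) (X = sqrt(1498 + 23507) = sqrt(25005) ≈ 158.13)
(23375 + L(-54))*(X - 10853) = (23375 + 9/11)*(sqrt(25005) - 10853) = 257134*(-10853 + sqrt(25005))/11 = -2790675302/11 + 257134*sqrt(25005)/11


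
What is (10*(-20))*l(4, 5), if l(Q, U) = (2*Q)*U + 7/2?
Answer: -8700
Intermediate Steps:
l(Q, U) = 7/2 + 2*Q*U (l(Q, U) = 2*Q*U + 7*(½) = 2*Q*U + 7/2 = 7/2 + 2*Q*U)
(10*(-20))*l(4, 5) = (10*(-20))*(7/2 + 2*4*5) = -200*(7/2 + 40) = -200*87/2 = -8700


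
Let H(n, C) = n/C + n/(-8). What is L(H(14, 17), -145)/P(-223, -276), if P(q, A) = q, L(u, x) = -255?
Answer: 255/223 ≈ 1.1435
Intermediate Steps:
H(n, C) = -n/8 + n/C (H(n, C) = n/C + n*(-⅛) = n/C - n/8 = -n/8 + n/C)
L(H(14, 17), -145)/P(-223, -276) = -255/(-223) = -255*(-1/223) = 255/223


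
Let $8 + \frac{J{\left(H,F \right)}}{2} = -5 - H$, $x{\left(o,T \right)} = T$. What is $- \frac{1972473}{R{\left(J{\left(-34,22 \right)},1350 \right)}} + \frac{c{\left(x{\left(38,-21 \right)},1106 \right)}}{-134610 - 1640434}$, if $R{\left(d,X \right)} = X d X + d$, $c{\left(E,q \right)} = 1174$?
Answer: $- \frac{149628760130}{5661284063827} \approx -0.02643$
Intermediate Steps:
$J{\left(H,F \right)} = -26 - 2 H$ ($J{\left(H,F \right)} = -16 + 2 \left(-5 - H\right) = -16 - \left(10 + 2 H\right) = -26 - 2 H$)
$R{\left(d,X \right)} = d + d X^{2}$ ($R{\left(d,X \right)} = d X^{2} + d = d + d X^{2}$)
$- \frac{1972473}{R{\left(J{\left(-34,22 \right)},1350 \right)}} + \frac{c{\left(x{\left(38,-21 \right)},1106 \right)}}{-134610 - 1640434} = - \frac{1972473}{\left(-26 - -68\right) \left(1 + 1350^{2}\right)} + \frac{1174}{-134610 - 1640434} = - \frac{1972473}{\left(-26 + 68\right) \left(1 + 1822500\right)} + \frac{1174}{-1775044} = - \frac{1972473}{42 \cdot 1822501} + 1174 \left(- \frac{1}{1775044}\right) = - \frac{1972473}{76545042} - \frac{587}{887522} = \left(-1972473\right) \frac{1}{76545042} - \frac{587}{887522} = - \frac{657491}{25515014} - \frac{587}{887522} = - \frac{149628760130}{5661284063827}$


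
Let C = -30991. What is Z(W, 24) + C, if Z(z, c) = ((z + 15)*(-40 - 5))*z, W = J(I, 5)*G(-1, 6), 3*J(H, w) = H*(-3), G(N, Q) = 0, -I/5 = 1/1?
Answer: -30991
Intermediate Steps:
I = -5 (I = -5/1 = -5*1 = -5)
J(H, w) = -H (J(H, w) = (H*(-3))/3 = (-3*H)/3 = -H)
W = 0 (W = -1*(-5)*0 = 5*0 = 0)
Z(z, c) = z*(-675 - 45*z) (Z(z, c) = ((15 + z)*(-45))*z = (-675 - 45*z)*z = z*(-675 - 45*z))
Z(W, 24) + C = -45*0*(15 + 0) - 30991 = -45*0*15 - 30991 = 0 - 30991 = -30991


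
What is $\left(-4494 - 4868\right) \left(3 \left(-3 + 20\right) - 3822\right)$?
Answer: $35304102$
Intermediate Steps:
$\left(-4494 - 4868\right) \left(3 \left(-3 + 20\right) - 3822\right) = - 9362 \left(3 \cdot 17 - 3822\right) = - 9362 \left(51 - 3822\right) = \left(-9362\right) \left(-3771\right) = 35304102$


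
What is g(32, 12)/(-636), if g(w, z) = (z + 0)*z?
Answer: -12/53 ≈ -0.22642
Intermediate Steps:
g(w, z) = z² (g(w, z) = z*z = z²)
g(32, 12)/(-636) = 12²/(-636) = 144*(-1/636) = -12/53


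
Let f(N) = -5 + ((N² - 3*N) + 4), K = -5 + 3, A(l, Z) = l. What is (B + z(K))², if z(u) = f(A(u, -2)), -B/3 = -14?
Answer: 2601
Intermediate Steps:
B = 42 (B = -3*(-14) = 42)
K = -2
f(N) = -1 + N² - 3*N (f(N) = -5 + (4 + N² - 3*N) = -1 + N² - 3*N)
z(u) = -1 + u² - 3*u
(B + z(K))² = (42 + (-1 + (-2)² - 3*(-2)))² = (42 + (-1 + 4 + 6))² = (42 + 9)² = 51² = 2601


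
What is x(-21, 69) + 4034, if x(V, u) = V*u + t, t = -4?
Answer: 2581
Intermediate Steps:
x(V, u) = -4 + V*u (x(V, u) = V*u - 4 = -4 + V*u)
x(-21, 69) + 4034 = (-4 - 21*69) + 4034 = (-4 - 1449) + 4034 = -1453 + 4034 = 2581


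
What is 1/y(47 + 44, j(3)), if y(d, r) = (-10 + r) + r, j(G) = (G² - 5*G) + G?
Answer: -1/16 ≈ -0.062500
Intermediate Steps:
j(G) = G² - 4*G
y(d, r) = -10 + 2*r
1/y(47 + 44, j(3)) = 1/(-10 + 2*(3*(-4 + 3))) = 1/(-10 + 2*(3*(-1))) = 1/(-10 + 2*(-3)) = 1/(-10 - 6) = 1/(-16) = -1/16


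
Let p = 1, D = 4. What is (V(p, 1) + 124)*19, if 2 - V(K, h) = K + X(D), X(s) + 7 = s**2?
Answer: 2204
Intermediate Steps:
X(s) = -7 + s**2
V(K, h) = -7 - K (V(K, h) = 2 - (K + (-7 + 4**2)) = 2 - (K + (-7 + 16)) = 2 - (K + 9) = 2 - (9 + K) = 2 + (-9 - K) = -7 - K)
(V(p, 1) + 124)*19 = ((-7 - 1*1) + 124)*19 = ((-7 - 1) + 124)*19 = (-8 + 124)*19 = 116*19 = 2204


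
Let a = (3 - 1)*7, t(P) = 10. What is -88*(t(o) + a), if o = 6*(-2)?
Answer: -2112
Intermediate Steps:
o = -12
a = 14 (a = 2*7 = 14)
-88*(t(o) + a) = -88*(10 + 14) = -88*24 = -2112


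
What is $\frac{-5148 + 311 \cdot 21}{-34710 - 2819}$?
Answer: $- \frac{1383}{37529} \approx -0.036852$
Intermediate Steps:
$\frac{-5148 + 311 \cdot 21}{-34710 - 2819} = \frac{-5148 + 6531}{-37529} = 1383 \left(- \frac{1}{37529}\right) = - \frac{1383}{37529}$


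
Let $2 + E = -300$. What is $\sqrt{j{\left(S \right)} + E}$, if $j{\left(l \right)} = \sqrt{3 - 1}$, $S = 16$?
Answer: $\sqrt{-302 + \sqrt{2}} \approx 17.337 i$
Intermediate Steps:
$j{\left(l \right)} = \sqrt{2}$
$E = -302$ ($E = -2 - 300 = -302$)
$\sqrt{j{\left(S \right)} + E} = \sqrt{\sqrt{2} - 302} = \sqrt{-302 + \sqrt{2}}$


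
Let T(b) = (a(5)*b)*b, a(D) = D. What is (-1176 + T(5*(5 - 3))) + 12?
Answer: -664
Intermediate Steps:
T(b) = 5*b² (T(b) = (5*b)*b = 5*b²)
(-1176 + T(5*(5 - 3))) + 12 = (-1176 + 5*(5*(5 - 3))²) + 12 = (-1176 + 5*(5*2)²) + 12 = (-1176 + 5*10²) + 12 = (-1176 + 5*100) + 12 = (-1176 + 500) + 12 = -676 + 12 = -664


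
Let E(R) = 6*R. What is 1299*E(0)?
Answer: 0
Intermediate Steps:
1299*E(0) = 1299*(6*0) = 1299*0 = 0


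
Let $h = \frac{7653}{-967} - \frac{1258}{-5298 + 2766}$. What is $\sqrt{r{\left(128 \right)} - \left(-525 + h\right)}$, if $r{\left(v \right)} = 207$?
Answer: $\frac{\sqrt{1108179170648898}}{1224222} \approx 27.192$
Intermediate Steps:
$h = - \frac{9080455}{1224222}$ ($h = 7653 \left(- \frac{1}{967}\right) - \frac{1258}{-2532} = - \frac{7653}{967} - - \frac{629}{1266} = - \frac{7653}{967} + \frac{629}{1266} = - \frac{9080455}{1224222} \approx -7.4173$)
$\sqrt{r{\left(128 \right)} - \left(-525 + h\right)} = \sqrt{207 - - \frac{651797005}{1224222}} = \sqrt{207 + \left(525 + \frac{9080455}{1224222}\right)} = \sqrt{207 + \frac{651797005}{1224222}} = \sqrt{\frac{905210959}{1224222}} = \frac{\sqrt{1108179170648898}}{1224222}$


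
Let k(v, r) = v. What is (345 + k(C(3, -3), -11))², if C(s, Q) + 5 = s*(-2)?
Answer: 111556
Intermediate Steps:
C(s, Q) = -5 - 2*s (C(s, Q) = -5 + s*(-2) = -5 - 2*s)
(345 + k(C(3, -3), -11))² = (345 + (-5 - 2*3))² = (345 + (-5 - 6))² = (345 - 11)² = 334² = 111556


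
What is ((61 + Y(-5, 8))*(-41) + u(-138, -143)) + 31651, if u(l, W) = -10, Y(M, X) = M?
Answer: 29345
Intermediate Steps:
((61 + Y(-5, 8))*(-41) + u(-138, -143)) + 31651 = ((61 - 5)*(-41) - 10) + 31651 = (56*(-41) - 10) + 31651 = (-2296 - 10) + 31651 = -2306 + 31651 = 29345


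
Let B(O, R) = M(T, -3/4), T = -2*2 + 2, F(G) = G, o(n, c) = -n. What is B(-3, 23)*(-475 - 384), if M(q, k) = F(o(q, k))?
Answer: -1718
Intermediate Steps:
T = -2 (T = -4 + 2 = -2)
M(q, k) = -q
B(O, R) = 2 (B(O, R) = -1*(-2) = 2)
B(-3, 23)*(-475 - 384) = 2*(-475 - 384) = 2*(-859) = -1718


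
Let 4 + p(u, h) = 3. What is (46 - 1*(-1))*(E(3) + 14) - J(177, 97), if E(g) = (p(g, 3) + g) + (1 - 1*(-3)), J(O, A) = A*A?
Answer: -8469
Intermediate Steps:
p(u, h) = -1 (p(u, h) = -4 + 3 = -1)
J(O, A) = A²
E(g) = 3 + g (E(g) = (-1 + g) + (1 - 1*(-3)) = (-1 + g) + (1 + 3) = (-1 + g) + 4 = 3 + g)
(46 - 1*(-1))*(E(3) + 14) - J(177, 97) = (46 - 1*(-1))*((3 + 3) + 14) - 1*97² = (46 + 1)*(6 + 14) - 1*9409 = 47*20 - 9409 = 940 - 9409 = -8469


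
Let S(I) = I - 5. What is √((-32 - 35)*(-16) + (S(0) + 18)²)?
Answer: √1241 ≈ 35.228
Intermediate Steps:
S(I) = -5 + I
√((-32 - 35)*(-16) + (S(0) + 18)²) = √((-32 - 35)*(-16) + ((-5 + 0) + 18)²) = √(-67*(-16) + (-5 + 18)²) = √(1072 + 13²) = √(1072 + 169) = √1241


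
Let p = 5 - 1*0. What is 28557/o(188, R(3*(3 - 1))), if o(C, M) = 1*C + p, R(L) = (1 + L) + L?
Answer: 28557/193 ≈ 147.96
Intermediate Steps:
p = 5 (p = 5 + 0 = 5)
R(L) = 1 + 2*L
o(C, M) = 5 + C (o(C, M) = 1*C + 5 = C + 5 = 5 + C)
28557/o(188, R(3*(3 - 1))) = 28557/(5 + 188) = 28557/193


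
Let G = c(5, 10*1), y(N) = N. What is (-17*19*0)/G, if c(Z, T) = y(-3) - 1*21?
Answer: 0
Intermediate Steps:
c(Z, T) = -24 (c(Z, T) = -3 - 1*21 = -3 - 21 = -24)
G = -24
(-17*19*0)/G = (-17*19*0)/(-24) = -323*0*(-1/24) = 0*(-1/24) = 0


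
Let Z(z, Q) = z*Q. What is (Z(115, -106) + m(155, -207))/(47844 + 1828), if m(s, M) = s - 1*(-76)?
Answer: -11959/49672 ≈ -0.24076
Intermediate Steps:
Z(z, Q) = Q*z
m(s, M) = 76 + s (m(s, M) = s + 76 = 76 + s)
(Z(115, -106) + m(155, -207))/(47844 + 1828) = (-106*115 + (76 + 155))/(47844 + 1828) = (-12190 + 231)/49672 = -11959*1/49672 = -11959/49672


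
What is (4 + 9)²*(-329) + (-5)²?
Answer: -55576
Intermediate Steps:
(4 + 9)²*(-329) + (-5)² = 13²*(-329) + 25 = 169*(-329) + 25 = -55601 + 25 = -55576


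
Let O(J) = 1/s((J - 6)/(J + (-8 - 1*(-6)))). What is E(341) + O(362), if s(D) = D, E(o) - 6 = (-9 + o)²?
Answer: 9810560/89 ≈ 1.1023e+5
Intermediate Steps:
E(o) = 6 + (-9 + o)²
O(J) = (-2 + J)/(-6 + J) (O(J) = 1/((J - 6)/(J + (-8 - 1*(-6)))) = 1/((-6 + J)/(J + (-8 + 6))) = 1/((-6 + J)/(J - 2)) = 1/((-6 + J)/(-2 + J)) = (-2 + J)/(-6 + J))
E(341) + O(362) = (6 + (-9 + 341)²) + (-2 + 362)/(-6 + 362) = (6 + 332²) + 360/356 = (6 + 110224) + (1/356)*360 = 110230 + 90/89 = 9810560/89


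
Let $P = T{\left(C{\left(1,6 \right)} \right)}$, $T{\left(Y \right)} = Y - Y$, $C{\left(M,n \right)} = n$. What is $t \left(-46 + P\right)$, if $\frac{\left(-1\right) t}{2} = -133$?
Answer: $-12236$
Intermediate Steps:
$t = 266$ ($t = \left(-2\right) \left(-133\right) = 266$)
$T{\left(Y \right)} = 0$
$P = 0$
$t \left(-46 + P\right) = 266 \left(-46 + 0\right) = 266 \left(-46\right) = -12236$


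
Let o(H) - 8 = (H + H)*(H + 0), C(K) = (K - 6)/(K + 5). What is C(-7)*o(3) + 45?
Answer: 214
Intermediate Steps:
C(K) = (-6 + K)/(5 + K)
o(H) = 8 + 2*H**2 (o(H) = 8 + (H + H)*(H + 0) = 8 + (2*H)*H = 8 + 2*H**2)
C(-7)*o(3) + 45 = ((-6 - 7)/(5 - 7))*(8 + 2*3**2) + 45 = (-13/(-2))*(8 + 2*9) + 45 = (-1/2*(-13))*(8 + 18) + 45 = (13/2)*26 + 45 = 169 + 45 = 214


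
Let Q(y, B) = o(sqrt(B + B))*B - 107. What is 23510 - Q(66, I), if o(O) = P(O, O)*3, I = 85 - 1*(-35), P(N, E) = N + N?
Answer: 23617 - 2880*sqrt(15) ≈ 12463.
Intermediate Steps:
P(N, E) = 2*N
I = 120 (I = 85 + 35 = 120)
o(O) = 6*O (o(O) = (2*O)*3 = 6*O)
Q(y, B) = -107 + 6*sqrt(2)*B**(3/2) (Q(y, B) = (6*sqrt(B + B))*B - 107 = (6*sqrt(2*B))*B - 107 = (6*(sqrt(2)*sqrt(B)))*B - 107 = (6*sqrt(2)*sqrt(B))*B - 107 = 6*sqrt(2)*B**(3/2) - 107 = -107 + 6*sqrt(2)*B**(3/2))
23510 - Q(66, I) = 23510 - (-107 + 6*sqrt(2)*120**(3/2)) = 23510 - (-107 + 6*sqrt(2)*(240*sqrt(30))) = 23510 - (-107 + 2880*sqrt(15)) = 23510 + (107 - 2880*sqrt(15)) = 23617 - 2880*sqrt(15)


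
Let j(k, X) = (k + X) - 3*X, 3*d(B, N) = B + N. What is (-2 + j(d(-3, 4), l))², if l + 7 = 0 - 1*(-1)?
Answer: 961/9 ≈ 106.78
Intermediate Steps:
d(B, N) = B/3 + N/3 (d(B, N) = (B + N)/3 = B/3 + N/3)
l = -6 (l = -7 + (0 - 1*(-1)) = -7 + (0 + 1) = -7 + 1 = -6)
j(k, X) = k - 2*X (j(k, X) = (X + k) - 3*X = k - 2*X)
(-2 + j(d(-3, 4), l))² = (-2 + (((⅓)*(-3) + (⅓)*4) - 2*(-6)))² = (-2 + ((-1 + 4/3) + 12))² = (-2 + (⅓ + 12))² = (-2 + 37/3)² = (31/3)² = 961/9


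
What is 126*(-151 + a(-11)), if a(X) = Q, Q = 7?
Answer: -18144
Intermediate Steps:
a(X) = 7
126*(-151 + a(-11)) = 126*(-151 + 7) = 126*(-144) = -18144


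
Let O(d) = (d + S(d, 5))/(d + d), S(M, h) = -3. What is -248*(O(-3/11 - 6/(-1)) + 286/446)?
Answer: -1021264/4683 ≈ -218.08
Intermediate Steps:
O(d) = (-3 + d)/(2*d) (O(d) = (d - 3)/(d + d) = (-3 + d)/((2*d)) = (-3 + d)*(1/(2*d)) = (-3 + d)/(2*d))
-248*(O(-3/11 - 6/(-1)) + 286/446) = -248*((-3 + (-3/11 - 6/(-1)))/(2*(-3/11 - 6/(-1))) + 286/446) = -248*((-3 + (-3*1/11 - 6*(-1)))/(2*(-3*1/11 - 6*(-1))) + 286*(1/446)) = -248*((-3 + (-3/11 + 6))/(2*(-3/11 + 6)) + 143/223) = -248*((-3 + 63/11)/(2*(63/11)) + 143/223) = -248*((½)*(11/63)*(30/11) + 143/223) = -248*(5/21 + 143/223) = -248*4118/4683 = -1021264/4683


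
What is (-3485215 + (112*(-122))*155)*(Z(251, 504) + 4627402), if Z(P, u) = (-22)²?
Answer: -25930670022610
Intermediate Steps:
Z(P, u) = 484
(-3485215 + (112*(-122))*155)*(Z(251, 504) + 4627402) = (-3485215 + (112*(-122))*155)*(484 + 4627402) = (-3485215 - 13664*155)*4627886 = (-3485215 - 2117920)*4627886 = -5603135*4627886 = -25930670022610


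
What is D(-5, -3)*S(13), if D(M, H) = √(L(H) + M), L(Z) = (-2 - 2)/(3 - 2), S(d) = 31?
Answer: 93*I ≈ 93.0*I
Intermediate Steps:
L(Z) = -4 (L(Z) = -4/1 = -4*1 = -4)
D(M, H) = √(-4 + M)
D(-5, -3)*S(13) = √(-4 - 5)*31 = √(-9)*31 = (3*I)*31 = 93*I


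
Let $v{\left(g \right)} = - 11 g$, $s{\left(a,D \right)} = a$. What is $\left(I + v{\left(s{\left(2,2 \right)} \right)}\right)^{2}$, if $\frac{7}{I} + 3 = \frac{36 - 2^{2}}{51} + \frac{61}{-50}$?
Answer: $\frac{48132849664}{83923921} \approx 573.53$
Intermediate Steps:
$I = - \frac{17850}{9161}$ ($I = \frac{7}{-3 + \left(\frac{36 - 2^{2}}{51} + \frac{61}{-50}\right)} = \frac{7}{-3 + \left(\left(36 - 4\right) \frac{1}{51} + 61 \left(- \frac{1}{50}\right)\right)} = \frac{7}{-3 - \left(\frac{61}{50} - \left(36 - 4\right) \frac{1}{51}\right)} = \frac{7}{-3 + \left(32 \cdot \frac{1}{51} - \frac{61}{50}\right)} = \frac{7}{-3 + \left(\frac{32}{51} - \frac{61}{50}\right)} = \frac{7}{-3 - \frac{1511}{2550}} = \frac{7}{- \frac{9161}{2550}} = 7 \left(- \frac{2550}{9161}\right) = - \frac{17850}{9161} \approx -1.9485$)
$\left(I + v{\left(s{\left(2,2 \right)} \right)}\right)^{2} = \left(- \frac{17850}{9161} - 22\right)^{2} = \left(- \frac{219392}{9161}\right)^{2} = \frac{48132849664}{83923921}$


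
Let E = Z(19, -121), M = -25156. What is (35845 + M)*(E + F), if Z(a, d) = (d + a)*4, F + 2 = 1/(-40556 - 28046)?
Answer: -300647589669/68602 ≈ -4.3825e+6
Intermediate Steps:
F = -137205/68602 (F = -2 + 1/(-40556 - 28046) = -2 + 1/(-68602) = -2 - 1/68602 = -137205/68602 ≈ -2.0000)
Z(a, d) = 4*a + 4*d (Z(a, d) = (a + d)*4 = 4*a + 4*d)
E = -408 (E = 4*19 + 4*(-121) = 76 - 484 = -408)
(35845 + M)*(E + F) = (35845 - 25156)*(-408 - 137205/68602) = 10689*(-28126821/68602) = -300647589669/68602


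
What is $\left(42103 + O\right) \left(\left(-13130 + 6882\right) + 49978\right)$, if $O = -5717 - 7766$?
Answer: $1251552600$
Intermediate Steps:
$O = -13483$
$\left(42103 + O\right) \left(\left(-13130 + 6882\right) + 49978\right) = \left(42103 - 13483\right) \left(\left(-13130 + 6882\right) + 49978\right) = 28620 \left(-6248 + 49978\right) = 28620 \cdot 43730 = 1251552600$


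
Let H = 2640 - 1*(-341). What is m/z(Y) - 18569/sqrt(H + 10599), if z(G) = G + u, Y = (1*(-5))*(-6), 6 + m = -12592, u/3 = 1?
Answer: -12598/33 - 18569*sqrt(3395)/6790 ≈ -541.10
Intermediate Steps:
u = 3 (u = 3*1 = 3)
H = 2981 (H = 2640 + 341 = 2981)
m = -12598 (m = -6 - 12592 = -12598)
Y = 30 (Y = -5*(-6) = 30)
z(G) = 3 + G (z(G) = G + 3 = 3 + G)
m/z(Y) - 18569/sqrt(H + 10599) = -12598/(3 + 30) - 18569/sqrt(2981 + 10599) = -12598/33 - 18569*sqrt(3395)/6790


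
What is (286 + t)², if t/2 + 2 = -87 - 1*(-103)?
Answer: 98596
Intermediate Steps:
t = 28 (t = -4 + 2*(-87 - 1*(-103)) = -4 + 2*(-87 + 103) = -4 + 2*16 = -4 + 32 = 28)
(286 + t)² = (286 + 28)² = 314² = 98596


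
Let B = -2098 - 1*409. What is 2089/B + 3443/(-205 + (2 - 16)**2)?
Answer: -8650402/22563 ≈ -383.39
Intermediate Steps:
B = -2507 (B = -2098 - 409 = -2507)
2089/B + 3443/(-205 + (2 - 16)**2) = 2089/(-2507) + 3443/(-205 + (2 - 16)**2) = 2089*(-1/2507) + 3443/(-205 + (-14)**2) = -2089/2507 + 3443/(-205 + 196) = -2089/2507 + 3443/(-9) = -2089/2507 + 3443*(-1/9) = -2089/2507 - 3443/9 = -8650402/22563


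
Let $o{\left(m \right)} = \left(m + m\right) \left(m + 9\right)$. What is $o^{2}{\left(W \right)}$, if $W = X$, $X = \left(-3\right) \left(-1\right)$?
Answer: $5184$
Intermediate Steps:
$X = 3$
$W = 3$
$o{\left(m \right)} = 2 m \left(9 + m\right)$
$o^{2}{\left(W \right)} = \left(2 \cdot 3 \left(9 + 3\right)\right)^{2} = \left(2 \cdot 3 \cdot 12\right)^{2} = 72^{2} = 5184$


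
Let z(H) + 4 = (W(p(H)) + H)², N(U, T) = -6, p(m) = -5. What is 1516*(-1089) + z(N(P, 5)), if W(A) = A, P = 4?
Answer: -1650807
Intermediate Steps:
z(H) = -4 + (-5 + H)²
1516*(-1089) + z(N(P, 5)) = 1516*(-1089) + (-4 + (-5 - 6)²) = -1650924 + (-4 + (-11)²) = -1650924 + (-4 + 121) = -1650924 + 117 = -1650807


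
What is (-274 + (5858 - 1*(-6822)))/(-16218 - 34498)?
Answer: -6203/25358 ≈ -0.24462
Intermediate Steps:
(-274 + (5858 - 1*(-6822)))/(-16218 - 34498) = (-274 + (5858 + 6822))/(-50716) = (-274 + 12680)*(-1/50716) = 12406*(-1/50716) = -6203/25358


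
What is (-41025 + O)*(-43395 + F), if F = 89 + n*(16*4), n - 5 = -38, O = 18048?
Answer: 1043569386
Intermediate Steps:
n = -33 (n = 5 - 38 = -33)
F = -2023 (F = 89 - 528*4 = 89 - 33*64 = 89 - 2112 = -2023)
(-41025 + O)*(-43395 + F) = (-41025 + 18048)*(-43395 - 2023) = -22977*(-45418) = 1043569386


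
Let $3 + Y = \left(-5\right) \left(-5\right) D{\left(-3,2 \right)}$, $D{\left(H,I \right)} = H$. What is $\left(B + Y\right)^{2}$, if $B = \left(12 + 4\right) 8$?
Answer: $2500$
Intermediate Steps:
$B = 128$ ($B = 16 \cdot 8 = 128$)
$Y = -78$ ($Y = -3 + \left(-5\right) \left(-5\right) \left(-3\right) = -3 + 25 \left(-3\right) = -3 - 75 = -78$)
$\left(B + Y\right)^{2} = \left(128 - 78\right)^{2} = 50^{2} = 2500$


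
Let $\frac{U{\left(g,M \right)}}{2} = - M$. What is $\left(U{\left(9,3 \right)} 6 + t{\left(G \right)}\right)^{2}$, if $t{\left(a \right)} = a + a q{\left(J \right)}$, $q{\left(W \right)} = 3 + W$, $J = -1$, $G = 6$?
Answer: $324$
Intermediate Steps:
$U{\left(g,M \right)} = - 2 M$ ($U{\left(g,M \right)} = 2 \left(- M\right) = - 2 M$)
$t{\left(a \right)} = 3 a$ ($t{\left(a \right)} = a + a \left(3 - 1\right) = a + a 2 = a + 2 a = 3 a$)
$\left(U{\left(9,3 \right)} 6 + t{\left(G \right)}\right)^{2} = \left(\left(-2\right) 3 \cdot 6 + 3 \cdot 6\right)^{2} = \left(\left(-6\right) 6 + 18\right)^{2} = \left(-36 + 18\right)^{2} = \left(-18\right)^{2} = 324$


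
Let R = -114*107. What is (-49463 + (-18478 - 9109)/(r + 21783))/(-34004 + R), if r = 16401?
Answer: 1888722779/1764177168 ≈ 1.0706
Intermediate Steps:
R = -12198
(-49463 + (-18478 - 9109)/(r + 21783))/(-34004 + R) = (-49463 + (-18478 - 9109)/(16401 + 21783))/(-34004 - 12198) = (-49463 - 27587/38184)/(-46202) = (-49463 - 27587*1/38184)*(-1/46202) = (-49463 - 27587/38184)*(-1/46202) = -1888722779/38184*(-1/46202) = 1888722779/1764177168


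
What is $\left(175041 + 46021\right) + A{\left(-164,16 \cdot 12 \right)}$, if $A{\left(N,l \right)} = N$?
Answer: $220898$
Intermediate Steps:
$\left(175041 + 46021\right) + A{\left(-164,16 \cdot 12 \right)} = \left(175041 + 46021\right) - 164 = 221062 - 164 = 220898$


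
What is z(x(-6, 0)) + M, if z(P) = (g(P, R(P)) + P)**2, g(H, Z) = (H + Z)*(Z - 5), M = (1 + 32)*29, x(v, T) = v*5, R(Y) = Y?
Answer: 4285857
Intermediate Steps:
x(v, T) = 5*v
M = 957 (M = 33*29 = 957)
g(H, Z) = (-5 + Z)*(H + Z) (g(H, Z) = (H + Z)*(-5 + Z) = (-5 + Z)*(H + Z))
z(P) = (-9*P + 2*P**2)**2 (z(P) = ((P**2 - 5*P - 5*P + P*P) + P)**2 = ((P**2 - 5*P - 5*P + P**2) + P)**2 = ((-10*P + 2*P**2) + P)**2 = (-9*P + 2*P**2)**2)
z(x(-6, 0)) + M = (5*(-6))**2*(-9 + 2*(5*(-6)))**2 + 957 = (-30)**2*(-9 + 2*(-30))**2 + 957 = 900*(-9 - 60)**2 + 957 = 900*(-69)**2 + 957 = 900*4761 + 957 = 4284900 + 957 = 4285857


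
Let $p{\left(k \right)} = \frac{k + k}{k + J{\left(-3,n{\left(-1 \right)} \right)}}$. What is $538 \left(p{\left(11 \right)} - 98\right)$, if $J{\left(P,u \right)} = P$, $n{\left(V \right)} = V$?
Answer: $- \frac{102489}{2} \approx -51245.0$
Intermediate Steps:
$p{\left(k \right)} = \frac{2 k}{-3 + k}$ ($p{\left(k \right)} = \frac{k + k}{k - 3} = \frac{2 k}{-3 + k}$)
$538 \left(p{\left(11 \right)} - 98\right) = 538 \left(2 \cdot 11 \frac{1}{-3 + 11} - 98\right) = 538 \left(2 \cdot 11 \cdot \frac{1}{8} - 98\right) = 538 \left(\frac{11}{4} - 98\right) = 538 \left(- \frac{381}{4}\right) = - \frac{102489}{2}$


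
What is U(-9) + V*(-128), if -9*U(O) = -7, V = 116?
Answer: -133625/9 ≈ -14847.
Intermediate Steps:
U(O) = 7/9 (U(O) = -⅑*(-7) = 7/9)
U(-9) + V*(-128) = 7/9 + 116*(-128) = 7/9 - 14848 = -133625/9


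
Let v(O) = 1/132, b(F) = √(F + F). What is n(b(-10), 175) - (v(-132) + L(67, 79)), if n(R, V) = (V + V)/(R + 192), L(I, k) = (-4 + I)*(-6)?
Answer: 462299395/1217172 - 175*I*√5/9221 ≈ 379.81 - 0.042437*I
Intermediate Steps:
b(F) = √2*√F (b(F) = √(2*F) = √2*√F)
L(I, k) = 24 - 6*I
v(O) = 1/132
n(R, V) = 2*V/(192 + R) (n(R, V) = (2*V)/(192 + R) = 2*V/(192 + R))
n(b(-10), 175) - (v(-132) + L(67, 79)) = 2*175/(192 + √2*√(-10)) - (1/132 + (24 - 6*67)) = 2*175/(192 + √2*(I*√10)) - (1/132 + (24 - 402)) = 2*175/(192 + 2*I*√5) - (1/132 - 378) = 350/(192 + 2*I*√5) - 1*(-49895/132) = 350/(192 + 2*I*√5) + 49895/132 = 49895/132 + 350/(192 + 2*I*√5)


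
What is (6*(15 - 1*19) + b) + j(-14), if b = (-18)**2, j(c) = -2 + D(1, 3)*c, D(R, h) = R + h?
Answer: 242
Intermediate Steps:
j(c) = -2 + 4*c (j(c) = -2 + (1 + 3)*c = -2 + 4*c)
b = 324
(6*(15 - 1*19) + b) + j(-14) = (6*(15 - 1*19) + 324) + (-2 + 4*(-14)) = (6*(15 - 19) + 324) + (-2 - 56) = (6*(-4) + 324) - 58 = (-24 + 324) - 58 = 300 - 58 = 242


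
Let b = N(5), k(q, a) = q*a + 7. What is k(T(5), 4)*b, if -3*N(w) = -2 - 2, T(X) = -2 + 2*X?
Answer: 52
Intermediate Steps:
N(w) = 4/3 (N(w) = -(-2 - 2)/3 = -⅓*(-4) = 4/3)
k(q, a) = 7 + a*q (k(q, a) = a*q + 7 = 7 + a*q)
b = 4/3 ≈ 1.3333
k(T(5), 4)*b = (7 + 4*(-2 + 2*5))*(4/3) = (7 + 4*(-2 + 10))*(4/3) = (7 + 4*8)*(4/3) = (7 + 32)*(4/3) = 39*(4/3) = 52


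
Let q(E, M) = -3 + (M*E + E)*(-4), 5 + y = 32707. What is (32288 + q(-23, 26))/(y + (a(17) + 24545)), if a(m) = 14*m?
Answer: 34769/57485 ≈ 0.60484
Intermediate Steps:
y = 32702 (y = -5 + 32707 = 32702)
q(E, M) = -3 - 4*E - 4*E*M (q(E, M) = -3 + (E*M + E)*(-4) = -3 + (E + E*M)*(-4) = -3 + (-4*E - 4*E*M) = -3 - 4*E - 4*E*M)
(32288 + q(-23, 26))/(y + (a(17) + 24545)) = (32288 + (-3 - 4*(-23) - 4*(-23)*26))/(32702 + (14*17 + 24545)) = (32288 + (-3 + 92 + 2392))/(32702 + (238 + 24545)) = (32288 + 2481)/(32702 + 24783) = 34769/57485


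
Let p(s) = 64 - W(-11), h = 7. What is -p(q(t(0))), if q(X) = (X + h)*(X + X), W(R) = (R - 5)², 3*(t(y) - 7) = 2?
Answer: 192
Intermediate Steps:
t(y) = 23/3 (t(y) = 7 + (⅓)*2 = 7 + ⅔ = 23/3)
W(R) = (-5 + R)²
q(X) = 2*X*(7 + X) (q(X) = (X + 7)*(X + X) = (7 + X)*(2*X) = 2*X*(7 + X))
p(s) = -192 (p(s) = 64 - (-5 - 11)² = 64 - 1*(-16)² = 64 - 1*256 = 64 - 256 = -192)
-p(q(t(0))) = -1*(-192) = 192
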